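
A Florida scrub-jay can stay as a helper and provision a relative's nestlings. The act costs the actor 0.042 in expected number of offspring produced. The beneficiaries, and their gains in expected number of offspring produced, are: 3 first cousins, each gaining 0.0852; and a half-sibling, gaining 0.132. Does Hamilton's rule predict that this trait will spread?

Hamilton's rule: the trait is favored when the sum of r·B over every recipient exceeds the actor's cost C.
r to a first cousin = 0.125 (first cousins share one grandparent pair — two paths of length 4: r = 2·(1/2)^4 = 1/8).
r to a half-sibling = 1/4 (half-sibs share one parent — one path of length 2: r = (1/2)^2 = 1/4).
Summing one r·B term per recipient: 3·0.125·0.0852 + 1·0.25·0.132 = 0.06495.
0.06495 > 0.042: the indirect benefit exceeds the cost.

Yes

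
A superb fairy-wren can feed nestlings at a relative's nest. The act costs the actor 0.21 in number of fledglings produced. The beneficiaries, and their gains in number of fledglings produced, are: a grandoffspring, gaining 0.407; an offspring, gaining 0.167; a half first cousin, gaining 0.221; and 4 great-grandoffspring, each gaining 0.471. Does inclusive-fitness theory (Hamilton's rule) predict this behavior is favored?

Hamilton's rule: the trait is favored when the sum of r·B over every recipient exceeds the actor's cost C.
r to a grandoffspring = 0.25 (two parent–offspring links: r = (1/2)^2 = 1/4).
r to an offspring = 1/2 (one parent–offspring link: r = (1/2)^1 = 1/2).
r to a half first cousin = 0.0625 (half first cousins share one grandparent — one path of length 4: r = (1/2)^4 = 1/16).
r to a great-grandoffspring = 1/8 (three parent–offspring links: r = (1/2)^3 = 1/8).
Summing one r·B term per recipient: 1·0.25·0.407 + 1·0.5·0.167 + 1·0.0625·0.221 + 4·0.125·0.471 = 0.4345625.
0.4345625 > 0.21: the indirect benefit exceeds the cost.

Yes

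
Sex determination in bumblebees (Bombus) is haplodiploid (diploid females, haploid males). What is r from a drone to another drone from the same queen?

0.5

Haploid brothers each carry a random half of the queen's diploid genome, so on average they share half: r = 1/2.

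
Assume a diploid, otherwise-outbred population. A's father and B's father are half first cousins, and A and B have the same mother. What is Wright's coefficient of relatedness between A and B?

Wright's path rule: contributions from independent ancestry routes add.
A and B are related in two ways: half second cousins through their fathers (r = 1/64) and half-sibs through their shared mother (r = 1/4).
r = 1/64 + 1/4 = 17/64 = 0.265625.

0.265625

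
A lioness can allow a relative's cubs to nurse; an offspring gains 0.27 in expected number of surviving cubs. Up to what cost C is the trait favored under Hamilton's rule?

0.135

r to an offspring = 0.5 (one parent–offspring link: r = (1/2)^1 = 1/2).
Hamilton's rule: n·r·B > C, so the trait is favored while C < n·r·B = 1·0.5·0.27 = 0.135.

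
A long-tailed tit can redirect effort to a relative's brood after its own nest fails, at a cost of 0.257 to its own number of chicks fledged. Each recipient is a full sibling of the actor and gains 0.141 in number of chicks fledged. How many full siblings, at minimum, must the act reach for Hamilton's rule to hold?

r to a full sibling = 1/2 (full sibs share both parents — two paths of length 2: r = 2·(1/2)^2 = 1/2).
Hamilton's rule: n·r·B > C  ⇒  n > C/(r·B) = 0.257/(0.5·0.141) = 3.645.
The smallest integer exceeding 3.645 is 4.

4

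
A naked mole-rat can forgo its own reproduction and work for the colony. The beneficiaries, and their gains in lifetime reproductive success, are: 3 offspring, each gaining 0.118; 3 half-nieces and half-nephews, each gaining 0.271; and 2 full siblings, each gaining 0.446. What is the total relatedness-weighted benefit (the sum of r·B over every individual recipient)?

r to an offspring = 1/2 (one parent–offspring link: r = (1/2)^1 = 1/2).
r to a half-niece or half-nephew = 1/8 (half-aunt/uncle↔niece/nephew: one path of length 3: r = (1/2)^3 = 1/8).
r to a full sibling = 1/2 (full sibs share both parents — two paths of length 2: r = 2·(1/2)^2 = 1/2).
Summing one r·B term per recipient: 3·0.5·0.118 + 3·0.125·0.271 + 2·0.5·0.446 = 0.724625.

0.724625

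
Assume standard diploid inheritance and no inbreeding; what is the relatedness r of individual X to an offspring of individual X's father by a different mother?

0.25

Each parent–offspring link contributes a factor of 1/2, and independent paths through distinct common ancestors add.
Half-sibs share one parent — one path of length 2: r = (1/2)^2 = 1/4.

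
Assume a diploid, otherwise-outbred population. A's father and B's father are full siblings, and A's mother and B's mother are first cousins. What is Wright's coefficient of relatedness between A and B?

0.15625

Independent pedigree routes through distinct common ancestors add.
A and B are related in two ways: first cousins through their fathers (r = 1/8) and second cousins through their mothers (r = 1/32).
r = 1/8 + 1/32 = 0.15625.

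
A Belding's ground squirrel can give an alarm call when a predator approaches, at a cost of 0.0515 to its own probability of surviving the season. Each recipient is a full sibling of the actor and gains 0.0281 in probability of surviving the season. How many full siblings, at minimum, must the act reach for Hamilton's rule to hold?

r to a full sibling = 0.5 (full sibs share both parents — two paths of length 2: r = 2·(1/2)^2 = 1/2).
Hamilton's rule: n·r·B > C  ⇒  n > C/(r·B) = 0.0515/(0.5·0.0281) = 3.665.
The smallest integer exceeding 3.665 is 4.

4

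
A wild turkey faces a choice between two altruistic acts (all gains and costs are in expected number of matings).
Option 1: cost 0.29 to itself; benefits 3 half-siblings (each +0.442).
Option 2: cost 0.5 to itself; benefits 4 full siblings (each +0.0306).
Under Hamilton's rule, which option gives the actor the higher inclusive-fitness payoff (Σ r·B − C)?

Option 1

Option 1: r to a half-sibling = 0.25.
Option 1: Σ r·B − C = (3·0.25·0.442) − 0.29 = 0.0415.
Option 2: r to a full sibling = 0.5.
Option 2: Σ r·B − C = (4·0.5·0.0306) − 0.5 = -0.4388.
Option 1 has the higher net inclusive-fitness payoff.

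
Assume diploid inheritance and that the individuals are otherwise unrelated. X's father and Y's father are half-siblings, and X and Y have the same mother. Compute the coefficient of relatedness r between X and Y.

Wright's path rule: contributions from independent ancestry routes add.
X and Y are related in two ways: half first cousins through their fathers (r = 1/16) and half-sibs through their shared mother (r = 1/4).
r = 1/16 + 1/4 = 5/16 = 0.3125.

0.3125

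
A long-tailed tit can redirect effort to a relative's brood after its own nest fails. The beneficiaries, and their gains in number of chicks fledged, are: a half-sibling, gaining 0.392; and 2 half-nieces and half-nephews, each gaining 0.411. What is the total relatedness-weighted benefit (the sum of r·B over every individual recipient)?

r to a half-sibling = 0.25 (half-sibs share one parent — one path of length 2: r = (1/2)^2 = 1/4).
r to a half-niece or half-nephew = 0.125 (half-aunt/uncle↔niece/nephew: one path of length 3: r = (1/2)^3 = 1/8).
Summing one r·B term per recipient: 1·0.25·0.392 + 2·0.125·0.411 = 0.20075.

0.20075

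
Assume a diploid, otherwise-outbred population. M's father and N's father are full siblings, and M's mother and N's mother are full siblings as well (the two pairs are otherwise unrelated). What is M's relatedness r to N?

Relatedness sums over independent paths through distinct common ancestors.
M and N are related in two ways: first cousins through their fathers (r = 1/8) and first cousins through their mothers (r = 1/8) — i.e. double first cousins.
r = 1/8 + 1/8 = 1/4 = 0.25.

0.25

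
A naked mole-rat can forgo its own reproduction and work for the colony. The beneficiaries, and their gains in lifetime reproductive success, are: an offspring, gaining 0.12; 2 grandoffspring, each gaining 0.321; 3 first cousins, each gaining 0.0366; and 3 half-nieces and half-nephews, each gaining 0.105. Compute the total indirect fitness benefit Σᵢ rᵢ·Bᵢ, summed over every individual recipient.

r to an offspring = 1/2 (one parent–offspring link: r = (1/2)^1 = 1/2).
r to a grandoffspring = 1/4 (two parent–offspring links: r = (1/2)^2 = 1/4).
r to a first cousin = 0.125 (first cousins share one grandparent pair — two paths of length 4: r = 2·(1/2)^4 = 1/8).
r to a half-niece or half-nephew = 1/8 (half-aunt/uncle↔niece/nephew: one path of length 3: r = (1/2)^3 = 1/8).
Summing one r·B term per recipient: 1·0.5·0.12 + 2·0.25·0.321 + 3·0.125·0.0366 + 3·0.125·0.105 = 0.2736.

0.2736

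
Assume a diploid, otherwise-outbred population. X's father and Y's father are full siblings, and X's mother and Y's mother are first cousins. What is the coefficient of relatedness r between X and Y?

With two independent routes of shared ancestry, r is the sum of the two contributions.
X and Y are related in two ways: first cousins through their fathers (r = 1/8) and second cousins through their mothers (r = 1/32).
r = 1/8 + 1/32 = 5/32 = 0.15625.

0.15625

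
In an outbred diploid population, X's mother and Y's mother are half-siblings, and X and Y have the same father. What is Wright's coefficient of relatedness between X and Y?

0.3125

Wright's path rule: contributions from independent ancestry routes add.
X and Y are related in two ways: half first cousins through their mothers (r = 1/16) and half-sibs through their shared father (r = 1/4).
r = 1/16 + 1/4 = 0.3125.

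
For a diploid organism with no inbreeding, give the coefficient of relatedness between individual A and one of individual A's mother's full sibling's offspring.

0.125

Each parent–offspring link contributes a factor of 1/2, and independent paths through distinct common ancestors add.
First cousins share one grandparent pair — two paths of length 4: r = 2·(1/2)^4 = 1/8.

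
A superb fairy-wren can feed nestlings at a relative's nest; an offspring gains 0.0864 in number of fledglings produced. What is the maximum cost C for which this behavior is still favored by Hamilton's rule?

r to an offspring = 0.5 (one parent–offspring link: r = (1/2)^1 = 1/2).
Hamilton's rule: n·r·B > C, so the trait is favored while C < n·r·B = 1·0.5·0.0864 = 0.0432.

0.0432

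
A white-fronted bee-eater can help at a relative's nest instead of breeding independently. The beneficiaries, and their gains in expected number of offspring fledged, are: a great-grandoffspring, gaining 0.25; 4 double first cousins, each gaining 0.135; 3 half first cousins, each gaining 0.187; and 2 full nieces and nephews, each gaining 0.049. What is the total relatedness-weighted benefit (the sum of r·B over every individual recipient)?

0.2258125

r to a great-grandoffspring = 0.125 (three parent–offspring links: r = (1/2)^3 = 1/8).
r to a double first cousin = 1/4 (double first cousins share both grandparent pairs — four paths of length 4: r = 4·(1/2)^4 = 1/4).
r to a half first cousin = 1/16 (half first cousins share one grandparent — one path of length 4: r = (1/2)^4 = 1/16).
r to a full niece or nephew = 1/4 (full aunt/uncle↔niece/nephew: two paths of length 3 through the shared grandparent pair: r = 2·(1/2)^3 = 1/4).
Summing one r·B term per recipient: 1·0.125·0.25 + 4·0.25·0.135 + 3·0.0625·0.187 + 2·0.25·0.049 = 0.2258125.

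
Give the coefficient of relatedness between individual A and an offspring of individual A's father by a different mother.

Each parent–offspring link contributes a factor of 1/2, and independent paths through distinct common ancestors add.
Half-sibs share one parent — one path of length 2: r = (1/2)^2 = 1/4.

0.25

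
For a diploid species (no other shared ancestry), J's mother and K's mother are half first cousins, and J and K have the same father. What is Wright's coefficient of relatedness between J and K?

Independent pedigree routes through distinct common ancestors add.
J and K are related in two ways: half second cousins through their mothers (r = 1/64) and half-sibs through their shared father (r = 1/4).
r = 1/64 + 1/4 = 0.265625.

0.265625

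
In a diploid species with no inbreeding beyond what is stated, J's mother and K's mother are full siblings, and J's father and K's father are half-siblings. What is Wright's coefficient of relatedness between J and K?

0.1875

Wright's path rule: contributions from independent ancestry routes add.
J and K are related in two ways: first cousins through their mothers (r = 1/8) and half first cousins through their fathers (r = 1/16).
r = 1/8 + 1/16 = 3/16 = 0.1875.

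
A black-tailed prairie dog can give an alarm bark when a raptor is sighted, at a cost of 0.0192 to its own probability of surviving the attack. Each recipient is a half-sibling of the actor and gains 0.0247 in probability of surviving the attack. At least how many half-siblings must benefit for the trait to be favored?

r to a half-sibling = 0.25 (half-sibs share one parent — one path of length 2: r = (1/2)^2 = 1/4).
Hamilton's rule: n·r·B > C  ⇒  n > C/(r·B) = 0.0192/(0.25·0.0247) = 3.109.
The smallest integer exceeding 3.109 is 4.

4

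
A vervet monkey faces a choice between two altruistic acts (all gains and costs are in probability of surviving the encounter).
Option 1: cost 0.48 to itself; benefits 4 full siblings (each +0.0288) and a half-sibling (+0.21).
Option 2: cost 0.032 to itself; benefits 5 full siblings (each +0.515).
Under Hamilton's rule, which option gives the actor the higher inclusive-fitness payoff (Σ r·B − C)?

Option 2

Option 1: r to a full sibling = 0.5.
Option 1: r to a half-sibling = 0.25.
Option 1: Σ r·B − C = (4·0.5·0.0288 + 1·0.25·0.21) − 0.48 = -0.3699.
Option 2: r to a full sibling = 0.5.
Option 2: Σ r·B − C = (5·0.5·0.515) − 0.032 = 1.2555.
Option 2 has the higher net inclusive-fitness payoff.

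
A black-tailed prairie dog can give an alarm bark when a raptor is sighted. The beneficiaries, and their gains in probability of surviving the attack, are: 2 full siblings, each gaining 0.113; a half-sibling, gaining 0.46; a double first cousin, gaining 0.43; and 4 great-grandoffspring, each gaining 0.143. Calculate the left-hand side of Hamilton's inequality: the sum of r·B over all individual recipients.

0.407

r to a full sibling = 1/2 (full sibs share both parents — two paths of length 2: r = 2·(1/2)^2 = 1/2).
r to a half-sibling = 1/4 (half-sibs share one parent — one path of length 2: r = (1/2)^2 = 1/4).
r to a double first cousin = 1/4 (double first cousins share both grandparent pairs — four paths of length 4: r = 4·(1/2)^4 = 1/4).
r to a great-grandoffspring = 0.125 (three parent–offspring links: r = (1/2)^3 = 1/8).
Summing one r·B term per recipient: 2·0.5·0.113 + 1·0.25·0.46 + 1·0.25·0.43 + 4·0.125·0.143 = 0.407.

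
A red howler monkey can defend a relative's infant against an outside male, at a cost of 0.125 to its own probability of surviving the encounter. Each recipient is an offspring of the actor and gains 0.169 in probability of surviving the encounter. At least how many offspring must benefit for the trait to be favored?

2

r to an offspring = 1/2 (one parent–offspring link: r = (1/2)^1 = 1/2).
Hamilton's rule: n·r·B > C  ⇒  n > C/(r·B) = 0.125/(0.5·0.169) = 1.479.
The smallest integer exceeding 1.479 is 2.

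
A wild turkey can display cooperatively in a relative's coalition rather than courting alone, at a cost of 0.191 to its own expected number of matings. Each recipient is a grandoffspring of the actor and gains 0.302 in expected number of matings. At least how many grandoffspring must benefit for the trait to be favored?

r to a grandoffspring = 0.25 (two parent–offspring links: r = (1/2)^2 = 1/4).
Hamilton's rule: n·r·B > C  ⇒  n > C/(r·B) = 0.191/(0.25·0.302) = 2.53.
The smallest integer exceeding 2.53 is 3.

3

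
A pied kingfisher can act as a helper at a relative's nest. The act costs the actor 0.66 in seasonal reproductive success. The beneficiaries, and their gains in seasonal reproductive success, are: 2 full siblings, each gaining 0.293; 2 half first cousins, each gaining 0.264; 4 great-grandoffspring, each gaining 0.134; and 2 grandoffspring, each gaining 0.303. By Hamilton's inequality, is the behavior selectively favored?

No

Hamilton's rule: the trait is favored when the sum of r·B over every recipient exceeds the actor's cost C.
r to a full sibling = 1/2 (full sibs share both parents — two paths of length 2: r = 2·(1/2)^2 = 1/2).
r to a half first cousin = 1/16 (half first cousins share one grandparent — one path of length 4: r = (1/2)^4 = 1/16).
r to a great-grandoffspring = 0.125 (three parent–offspring links: r = (1/2)^3 = 1/8).
r to a grandoffspring = 0.25 (two parent–offspring links: r = (1/2)^2 = 1/4).
Summing one r·B term per recipient: 2·0.5·0.293 + 2·0.0625·0.264 + 4·0.125·0.134 + 2·0.25·0.303 = 0.5445.
0.5445 < 0.66: the indirect benefit is less than the cost.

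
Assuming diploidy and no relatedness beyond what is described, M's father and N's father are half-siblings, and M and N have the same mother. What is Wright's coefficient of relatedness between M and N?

0.3125

Wright's path rule: contributions from independent ancestry routes add.
M and N are related in two ways: half first cousins through their fathers (r = 1/16) and half-sibs through their shared mother (r = 1/4).
r = 1/16 + 1/4 = 5/16 = 0.3125.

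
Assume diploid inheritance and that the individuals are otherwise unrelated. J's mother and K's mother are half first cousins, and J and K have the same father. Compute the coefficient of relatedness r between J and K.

With two independent routes of shared ancestry, r is the sum of the two contributions.
J and K are related in two ways: half second cousins through their mothers (r = 1/64) and half-sibs through their shared father (r = 1/4).
r = 1/64 + 1/4 = 17/64 = 0.265625.

0.265625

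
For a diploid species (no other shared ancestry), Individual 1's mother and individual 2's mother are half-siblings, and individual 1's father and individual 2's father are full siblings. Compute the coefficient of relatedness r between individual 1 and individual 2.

Wright's path rule: contributions from independent ancestry routes add.
Individual 1 and individual 2 are related in two ways: half first cousins through their mothers (r = 1/16) and first cousins through their fathers (r = 1/8).
r = 1/16 + 1/8 = 3/16 = 0.1875.

0.1875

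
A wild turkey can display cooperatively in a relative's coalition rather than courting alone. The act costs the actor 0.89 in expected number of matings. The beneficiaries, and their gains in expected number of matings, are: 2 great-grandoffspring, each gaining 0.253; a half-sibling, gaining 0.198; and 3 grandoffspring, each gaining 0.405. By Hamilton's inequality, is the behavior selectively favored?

Hamilton's rule: the trait is favored when the sum of r·B over every recipient exceeds the actor's cost C.
r to a great-grandoffspring = 0.125 (three parent–offspring links: r = (1/2)^3 = 1/8).
r to a half-sibling = 1/4 (half-sibs share one parent — one path of length 2: r = (1/2)^2 = 1/4).
r to a grandoffspring = 0.25 (two parent–offspring links: r = (1/2)^2 = 1/4).
Summing one r·B term per recipient: 2·0.125·0.253 + 1·0.25·0.198 + 3·0.25·0.405 = 0.4165.
0.4165 < 0.89: the indirect benefit is less than the cost.

No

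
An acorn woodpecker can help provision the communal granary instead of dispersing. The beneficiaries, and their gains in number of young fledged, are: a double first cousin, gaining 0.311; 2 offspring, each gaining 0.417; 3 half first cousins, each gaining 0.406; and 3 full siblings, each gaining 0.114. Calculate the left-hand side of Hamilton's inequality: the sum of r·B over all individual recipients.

0.741875

r to a double first cousin = 0.25 (double first cousins share both grandparent pairs — four paths of length 4: r = 4·(1/2)^4 = 1/4).
r to an offspring = 1/2 (one parent–offspring link: r = (1/2)^1 = 1/2).
r to a half first cousin = 0.0625 (half first cousins share one grandparent — one path of length 4: r = (1/2)^4 = 1/16).
r to a full sibling = 0.5 (full sibs share both parents — two paths of length 2: r = 2·(1/2)^2 = 1/2).
Summing one r·B term per recipient: 1·0.25·0.311 + 2·0.5·0.417 + 3·0.0625·0.406 + 3·0.5·0.114 = 0.741875.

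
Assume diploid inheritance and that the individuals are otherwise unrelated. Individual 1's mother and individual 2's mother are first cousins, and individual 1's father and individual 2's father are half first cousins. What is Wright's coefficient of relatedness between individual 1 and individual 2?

Independent pedigree routes through distinct common ancestors add.
Individual 1 and individual 2 are related in two ways: second cousins through their mothers (r = 1/32) and half second cousins through their fathers (r = 1/64).
r = 1/32 + 1/64 = 0.046875.

0.046875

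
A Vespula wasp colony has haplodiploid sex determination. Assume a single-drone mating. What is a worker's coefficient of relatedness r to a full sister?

Haplodiploid full sisters inherit their father's entire haploid genome identically (contributing 1/2) and on average half of their mother's contribution (1/2 · 1/2 = 1/4); r = 1/2 + 1/4 = 3/4.

0.75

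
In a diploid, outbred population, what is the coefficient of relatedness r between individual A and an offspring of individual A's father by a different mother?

0.25

Each parent–offspring link contributes a factor of 1/2, and independent paths through distinct common ancestors add.
Half-sibs share one parent — one path of length 2: r = (1/2)^2 = 1/4.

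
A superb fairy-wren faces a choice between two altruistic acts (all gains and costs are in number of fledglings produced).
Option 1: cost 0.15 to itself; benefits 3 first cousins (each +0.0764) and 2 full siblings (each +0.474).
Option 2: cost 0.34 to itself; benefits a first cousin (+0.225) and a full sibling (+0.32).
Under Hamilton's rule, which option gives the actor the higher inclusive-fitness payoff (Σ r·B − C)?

Option 1

Option 1: r to a first cousin = 0.125.
Option 1: r to a full sibling = 0.5.
Option 1: Σ r·B − C = (3·0.125·0.0764 + 2·0.5·0.474) − 0.15 = 0.35265.
Option 2: r to a first cousin = 0.125.
Option 2: r to a full sibling = 0.5.
Option 2: Σ r·B − C = (1·0.125·0.225 + 1·0.5·0.32) − 0.34 = -0.151875.
Option 1 has the higher net inclusive-fitness payoff.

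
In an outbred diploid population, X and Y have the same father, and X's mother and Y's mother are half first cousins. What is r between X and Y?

With two independent routes of shared ancestry, r is the sum of the two contributions.
X and Y are related in two ways: half-sibs through their shared father (r = 1/4) and half second cousins through their mothers (r = 1/64).
r = 1/4 + 1/64 = 0.265625.

0.265625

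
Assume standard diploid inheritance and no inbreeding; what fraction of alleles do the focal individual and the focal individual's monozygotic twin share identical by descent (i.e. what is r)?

Each parent–offspring link contributes a factor of 1/2, and independent paths through distinct common ancestors add.
Monozygotic twins share every allele identical by descent: r = 1.

1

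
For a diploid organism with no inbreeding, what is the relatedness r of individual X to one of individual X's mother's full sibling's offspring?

0.125

Each parent–offspring link contributes a factor of 1/2, and independent paths through distinct common ancestors add.
First cousins share one grandparent pair — two paths of length 4: r = 2·(1/2)^4 = 1/8.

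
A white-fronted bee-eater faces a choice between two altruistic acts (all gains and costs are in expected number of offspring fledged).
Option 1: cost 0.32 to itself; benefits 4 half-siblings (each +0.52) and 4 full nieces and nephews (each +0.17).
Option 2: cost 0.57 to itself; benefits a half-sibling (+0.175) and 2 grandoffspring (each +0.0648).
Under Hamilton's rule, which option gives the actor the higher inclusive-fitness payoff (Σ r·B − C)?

Option 1: r to a half-sibling = 0.25.
Option 1: r to a full niece or nephew = 0.25.
Option 1: Σ r·B − C = (4·0.25·0.52 + 4·0.25·0.17) − 0.32 = 0.37.
Option 2: r to a half-sibling = 0.25.
Option 2: r to a grandoffspring = 0.25.
Option 2: Σ r·B − C = (1·0.25·0.175 + 2·0.25·0.0648) − 0.57 = -0.49385.
Option 1 has the higher net inclusive-fitness payoff.

Option 1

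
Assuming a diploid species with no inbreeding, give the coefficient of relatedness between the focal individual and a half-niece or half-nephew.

0.125

Each parent–offspring link contributes a factor of 1/2, and independent paths through distinct common ancestors add.
Half-aunt/uncle↔niece/nephew: one path of length 3: r = (1/2)^3 = 1/8.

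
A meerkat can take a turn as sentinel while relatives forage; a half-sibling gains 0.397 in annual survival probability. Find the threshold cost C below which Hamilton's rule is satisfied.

r to a half-sibling = 1/4 (half-sibs share one parent — one path of length 2: r = (1/2)^2 = 1/4).
Hamilton's rule: n·r·B > C, so the trait is favored while C < n·r·B = 1·0.25·0.397 = 0.09925.

0.09925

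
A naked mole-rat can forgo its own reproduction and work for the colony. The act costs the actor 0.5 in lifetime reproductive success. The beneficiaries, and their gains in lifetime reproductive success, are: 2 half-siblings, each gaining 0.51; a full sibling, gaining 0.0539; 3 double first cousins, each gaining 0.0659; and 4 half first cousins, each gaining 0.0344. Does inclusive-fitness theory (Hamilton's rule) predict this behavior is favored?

No

Hamilton's rule: the trait is favored when the sum of r·B over every recipient exceeds the actor's cost C.
r to a half-sibling = 0.25 (half-sibs share one parent — one path of length 2: r = (1/2)^2 = 1/4).
r to a full sibling = 1/2 (full sibs share both parents — two paths of length 2: r = 2·(1/2)^2 = 1/2).
r to a double first cousin = 1/4 (double first cousins share both grandparent pairs — four paths of length 4: r = 4·(1/2)^4 = 1/4).
r to a half first cousin = 1/16 (half first cousins share one grandparent — one path of length 4: r = (1/2)^4 = 1/16).
Summing one r·B term per recipient: 2·0.25·0.51 + 1·0.5·0.0539 + 3·0.25·0.0659 + 4·0.0625·0.0344 = 0.339975.
0.339975 < 0.5: the indirect benefit is less than the cost.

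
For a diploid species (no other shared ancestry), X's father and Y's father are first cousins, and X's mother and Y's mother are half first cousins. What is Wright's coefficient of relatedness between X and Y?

0.046875

Relatedness sums over independent paths through distinct common ancestors.
X and Y are related in two ways: second cousins through their fathers (r = 1/32) and half second cousins through their mothers (r = 1/64).
r = 1/32 + 1/64 = 0.046875.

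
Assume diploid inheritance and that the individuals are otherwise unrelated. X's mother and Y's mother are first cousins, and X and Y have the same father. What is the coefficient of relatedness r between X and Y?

0.28125

Independent pedigree routes through distinct common ancestors add.
X and Y are related in two ways: second cousins through their mothers (r = 1/32) and half-sibs through their shared father (r = 1/4).
r = 1/32 + 1/4 = 0.28125.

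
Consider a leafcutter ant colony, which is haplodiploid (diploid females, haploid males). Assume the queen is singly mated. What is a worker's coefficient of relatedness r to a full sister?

Haplodiploid full sisters inherit their father's entire haploid genome identically (contributing 1/2) and on average half of their mother's contribution (1/2 · 1/2 = 1/4); r = 1/2 + 1/4 = 3/4.

0.75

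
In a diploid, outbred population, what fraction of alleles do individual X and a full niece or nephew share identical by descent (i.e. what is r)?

Full aunt/uncle↔niece/nephew: two paths of length 3 through the shared grandparent pair: r = 2·(1/2)^3 = 1/4.

0.25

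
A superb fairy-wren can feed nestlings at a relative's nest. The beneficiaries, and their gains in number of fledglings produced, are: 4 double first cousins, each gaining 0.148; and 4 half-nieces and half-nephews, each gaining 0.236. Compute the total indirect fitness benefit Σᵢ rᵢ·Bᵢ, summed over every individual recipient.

0.266

r to a double first cousin = 1/4 (double first cousins share both grandparent pairs — four paths of length 4: r = 4·(1/2)^4 = 1/4).
r to a half-niece or half-nephew = 1/8 (half-aunt/uncle↔niece/nephew: one path of length 3: r = (1/2)^3 = 1/8).
Summing one r·B term per recipient: 4·0.25·0.148 + 4·0.125·0.236 = 0.266.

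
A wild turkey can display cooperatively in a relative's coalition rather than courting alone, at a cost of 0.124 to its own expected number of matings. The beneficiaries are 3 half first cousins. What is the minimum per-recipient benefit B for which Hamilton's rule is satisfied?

r to a half first cousin = 0.0625 (half first cousins share one grandparent — one path of length 4: r = (1/2)^4 = 1/16).
Hamilton's rule with n recipients of equal r: n·r·B > C, so B > C/(n·r) = 0.124/(3·0.0625) = 0.6613.

0.6613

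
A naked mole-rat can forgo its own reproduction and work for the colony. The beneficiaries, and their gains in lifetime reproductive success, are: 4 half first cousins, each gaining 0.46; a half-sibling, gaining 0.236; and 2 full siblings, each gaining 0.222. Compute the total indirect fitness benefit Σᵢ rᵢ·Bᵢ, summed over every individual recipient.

r to a half first cousin = 1/16 (half first cousins share one grandparent — one path of length 4: r = (1/2)^4 = 1/16).
r to a half-sibling = 0.25 (half-sibs share one parent — one path of length 2: r = (1/2)^2 = 1/4).
r to a full sibling = 0.5 (full sibs share both parents — two paths of length 2: r = 2·(1/2)^2 = 1/2).
Summing one r·B term per recipient: 4·0.0625·0.46 + 1·0.25·0.236 + 2·0.5·0.222 = 0.396.

0.396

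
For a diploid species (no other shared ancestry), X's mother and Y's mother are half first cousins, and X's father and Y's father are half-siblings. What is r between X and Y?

With two independent routes of shared ancestry, r is the sum of the two contributions.
X and Y are related in two ways: half second cousins through their mothers (r = 1/64) and half first cousins through their fathers (r = 1/16).
r = 1/64 + 1/16 = 0.078125.

0.078125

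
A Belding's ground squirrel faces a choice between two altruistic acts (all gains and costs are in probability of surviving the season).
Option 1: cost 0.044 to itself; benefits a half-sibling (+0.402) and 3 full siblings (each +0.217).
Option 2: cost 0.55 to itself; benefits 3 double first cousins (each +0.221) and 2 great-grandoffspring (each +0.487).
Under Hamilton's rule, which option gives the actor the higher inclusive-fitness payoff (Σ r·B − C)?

Option 1

Option 1: r to a half-sibling = 0.25.
Option 1: r to a full sibling = 0.5.
Option 1: Σ r·B − C = (1·0.25·0.402 + 3·0.5·0.217) − 0.044 = 0.382.
Option 2: r to a double first cousin = 0.25.
Option 2: r to a great-grandoffspring = 0.125.
Option 2: Σ r·B − C = (3·0.25·0.221 + 2·0.125·0.487) − 0.55 = -0.2625.
Option 1 has the higher net inclusive-fitness payoff.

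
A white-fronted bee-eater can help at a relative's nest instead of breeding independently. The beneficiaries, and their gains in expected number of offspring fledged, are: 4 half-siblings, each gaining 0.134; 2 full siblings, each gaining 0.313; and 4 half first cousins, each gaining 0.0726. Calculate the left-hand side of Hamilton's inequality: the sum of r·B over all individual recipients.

0.46515

r to a half-sibling = 1/4 (half-sibs share one parent — one path of length 2: r = (1/2)^2 = 1/4).
r to a full sibling = 0.5 (full sibs share both parents — two paths of length 2: r = 2·(1/2)^2 = 1/2).
r to a half first cousin = 0.0625 (half first cousins share one grandparent — one path of length 4: r = (1/2)^4 = 1/16).
Summing one r·B term per recipient: 4·0.25·0.134 + 2·0.5·0.313 + 4·0.0625·0.0726 = 0.46515.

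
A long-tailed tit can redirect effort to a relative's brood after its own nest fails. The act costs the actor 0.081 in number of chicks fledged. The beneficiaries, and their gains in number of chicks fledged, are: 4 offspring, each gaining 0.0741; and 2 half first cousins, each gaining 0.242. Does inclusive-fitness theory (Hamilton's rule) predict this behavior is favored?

Yes

Hamilton's rule: the trait is favored when the sum of r·B over every recipient exceeds the actor's cost C.
r to an offspring = 1/2 (one parent–offspring link: r = (1/2)^1 = 1/2).
r to a half first cousin = 1/16 (half first cousins share one grandparent — one path of length 4: r = (1/2)^4 = 1/16).
Summing one r·B term per recipient: 4·0.5·0.0741 + 2·0.0625·0.242 = 0.17845.
0.17845 > 0.081: the indirect benefit exceeds the cost.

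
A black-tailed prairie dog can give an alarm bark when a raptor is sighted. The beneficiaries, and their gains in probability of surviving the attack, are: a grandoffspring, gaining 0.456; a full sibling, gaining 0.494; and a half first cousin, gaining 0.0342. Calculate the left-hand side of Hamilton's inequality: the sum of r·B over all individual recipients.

r to a grandoffspring = 1/4 (two parent–offspring links: r = (1/2)^2 = 1/4).
r to a full sibling = 0.5 (full sibs share both parents — two paths of length 2: r = 2·(1/2)^2 = 1/2).
r to a half first cousin = 0.0625 (half first cousins share one grandparent — one path of length 4: r = (1/2)^4 = 1/16).
Summing one r·B term per recipient: 1·0.25·0.456 + 1·0.5·0.494 + 1·0.0625·0.0342 = 0.3631375.

0.3631375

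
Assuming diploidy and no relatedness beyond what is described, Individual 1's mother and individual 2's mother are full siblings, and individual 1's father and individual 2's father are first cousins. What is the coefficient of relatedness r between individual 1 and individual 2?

With two independent routes of shared ancestry, r is the sum of the two contributions.
Individual 1 and individual 2 are related in two ways: first cousins through their mothers (r = 1/8) and second cousins through their fathers (r = 1/32).
r = 1/8 + 1/32 = 5/32 = 0.15625.

0.15625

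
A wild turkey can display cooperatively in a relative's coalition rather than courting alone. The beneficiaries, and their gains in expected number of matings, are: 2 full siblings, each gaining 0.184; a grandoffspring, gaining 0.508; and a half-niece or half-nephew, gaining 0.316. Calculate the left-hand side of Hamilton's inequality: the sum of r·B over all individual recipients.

r to a full sibling = 1/2 (full sibs share both parents — two paths of length 2: r = 2·(1/2)^2 = 1/2).
r to a grandoffspring = 0.25 (two parent–offspring links: r = (1/2)^2 = 1/4).
r to a half-niece or half-nephew = 0.125 (half-aunt/uncle↔niece/nephew: one path of length 3: r = (1/2)^3 = 1/8).
Summing one r·B term per recipient: 2·0.5·0.184 + 1·0.25·0.508 + 1·0.125·0.316 = 0.3505.

0.3505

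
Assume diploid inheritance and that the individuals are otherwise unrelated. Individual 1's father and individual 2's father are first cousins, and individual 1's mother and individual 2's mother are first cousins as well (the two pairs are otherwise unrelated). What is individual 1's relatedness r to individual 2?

0.0625

Relatedness sums over independent paths through distinct common ancestors.
Individual 1 and individual 2 are related in two ways: second cousins through their fathers (r = 1/32) and second cousins through their mothers (r = 1/32).
r = 1/32 + 1/32 = 0.0625.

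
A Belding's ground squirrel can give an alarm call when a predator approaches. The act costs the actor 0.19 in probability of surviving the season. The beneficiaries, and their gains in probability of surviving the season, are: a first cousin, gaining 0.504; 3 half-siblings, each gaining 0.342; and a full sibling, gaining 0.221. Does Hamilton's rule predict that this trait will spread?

Yes

Hamilton's rule: the trait is favored when the sum of r·B over every recipient exceeds the actor's cost C.
r to a first cousin = 1/8 (first cousins share one grandparent pair — two paths of length 4: r = 2·(1/2)^4 = 1/8).
r to a half-sibling = 1/4 (half-sibs share one parent — one path of length 2: r = (1/2)^2 = 1/4).
r to a full sibling = 0.5 (full sibs share both parents — two paths of length 2: r = 2·(1/2)^2 = 1/2).
Summing one r·B term per recipient: 1·0.125·0.504 + 3·0.25·0.342 + 1·0.5·0.221 = 0.43.
0.43 > 0.19: the indirect benefit exceeds the cost.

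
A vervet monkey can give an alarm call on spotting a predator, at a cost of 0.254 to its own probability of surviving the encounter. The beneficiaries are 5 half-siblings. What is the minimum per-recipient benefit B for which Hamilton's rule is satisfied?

r to a half-sibling = 1/4 (half-sibs share one parent — one path of length 2: r = (1/2)^2 = 1/4).
Hamilton's rule with n recipients of equal r: n·r·B > C, so B > C/(n·r) = 0.254/(5·0.25) = 0.2032.

0.2032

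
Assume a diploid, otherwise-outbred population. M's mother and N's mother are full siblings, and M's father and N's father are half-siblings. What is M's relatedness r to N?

Wright's path rule: contributions from independent ancestry routes add.
M and N are related in two ways: first cousins through their mothers (r = 1/8) and half first cousins through their fathers (r = 1/16).
r = 1/8 + 1/16 = 0.1875.

0.1875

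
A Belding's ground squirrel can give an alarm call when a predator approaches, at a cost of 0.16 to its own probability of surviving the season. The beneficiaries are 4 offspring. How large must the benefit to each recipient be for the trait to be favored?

r to an offspring = 0.5 (one parent–offspring link: r = (1/2)^1 = 1/2).
Hamilton's rule with n recipients of equal r: n·r·B > C, so B > C/(n·r) = 0.16/(4·0.5) = 0.08.

0.08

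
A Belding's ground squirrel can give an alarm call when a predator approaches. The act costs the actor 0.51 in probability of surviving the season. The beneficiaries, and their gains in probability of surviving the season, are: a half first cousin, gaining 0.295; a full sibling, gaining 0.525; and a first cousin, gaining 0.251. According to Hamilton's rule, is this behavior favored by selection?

No

Hamilton's rule: the trait is favored when the sum of r·B over every recipient exceeds the actor's cost C.
r to a half first cousin = 0.0625 (half first cousins share one grandparent — one path of length 4: r = (1/2)^4 = 1/16).
r to a full sibling = 1/2 (full sibs share both parents — two paths of length 2: r = 2·(1/2)^2 = 1/2).
r to a first cousin = 1/8 (first cousins share one grandparent pair — two paths of length 4: r = 2·(1/2)^4 = 1/8).
Summing one r·B term per recipient: 1·0.0625·0.295 + 1·0.5·0.525 + 1·0.125·0.251 = 0.3123125.
0.3123125 < 0.51: the indirect benefit is less than the cost.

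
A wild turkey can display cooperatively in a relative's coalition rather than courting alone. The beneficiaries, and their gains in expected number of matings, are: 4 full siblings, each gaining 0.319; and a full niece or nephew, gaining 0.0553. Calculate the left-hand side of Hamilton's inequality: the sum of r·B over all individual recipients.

r to a full sibling = 1/2 (full sibs share both parents — two paths of length 2: r = 2·(1/2)^2 = 1/2).
r to a full niece or nephew = 0.25 (full aunt/uncle↔niece/nephew: two paths of length 3 through the shared grandparent pair: r = 2·(1/2)^3 = 1/4).
Summing one r·B term per recipient: 4·0.5·0.319 + 1·0.25·0.0553 = 0.651825.

0.651825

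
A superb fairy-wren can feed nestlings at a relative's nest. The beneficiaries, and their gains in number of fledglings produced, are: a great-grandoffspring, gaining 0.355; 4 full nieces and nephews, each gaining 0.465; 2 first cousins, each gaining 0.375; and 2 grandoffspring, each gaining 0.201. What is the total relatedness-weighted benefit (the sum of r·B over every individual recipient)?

r to a great-grandoffspring = 1/8 (three parent–offspring links: r = (1/2)^3 = 1/8).
r to a full niece or nephew = 1/4 (full aunt/uncle↔niece/nephew: two paths of length 3 through the shared grandparent pair: r = 2·(1/2)^3 = 1/4).
r to a first cousin = 0.125 (first cousins share one grandparent pair — two paths of length 4: r = 2·(1/2)^4 = 1/8).
r to a grandoffspring = 0.25 (two parent–offspring links: r = (1/2)^2 = 1/4).
Summing one r·B term per recipient: 1·0.125·0.355 + 4·0.25·0.465 + 2·0.125·0.375 + 2·0.25·0.201 = 0.703625.

0.703625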